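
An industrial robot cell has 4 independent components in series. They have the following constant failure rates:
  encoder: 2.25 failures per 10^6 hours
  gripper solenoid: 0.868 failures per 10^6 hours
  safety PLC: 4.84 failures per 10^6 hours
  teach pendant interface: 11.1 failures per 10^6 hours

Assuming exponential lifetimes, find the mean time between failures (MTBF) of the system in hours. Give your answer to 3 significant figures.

52500

Series of exponential components: λ_sys = Σ λ_i
λ_sys = 0.00000225 + 0.000000868 + 0.00000484 + 0.0000111 = 1.9058e-05 /h
MTBF = 1 / λ_sys = 52500 h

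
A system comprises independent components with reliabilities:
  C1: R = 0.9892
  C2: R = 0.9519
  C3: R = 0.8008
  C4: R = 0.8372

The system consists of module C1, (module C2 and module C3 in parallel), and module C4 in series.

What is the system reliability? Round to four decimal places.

0.8202

Parallel (C2 and C3): 1 − (1 − 0.951900)(1 − 0.800800) = 0.990418
Series (C1, [0.990418], and C4): 0.989200 × 0.990418 × 0.837200 = 0.8202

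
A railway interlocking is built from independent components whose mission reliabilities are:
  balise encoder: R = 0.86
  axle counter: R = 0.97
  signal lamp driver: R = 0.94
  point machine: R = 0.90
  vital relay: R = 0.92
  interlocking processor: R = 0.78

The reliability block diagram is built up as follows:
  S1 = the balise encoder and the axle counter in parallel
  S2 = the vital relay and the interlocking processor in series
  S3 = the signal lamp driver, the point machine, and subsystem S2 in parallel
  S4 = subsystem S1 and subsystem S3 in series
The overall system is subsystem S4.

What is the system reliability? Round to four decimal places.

Parallel (balise encoder and axle counter): 1 − (1 − 0.860000)(1 − 0.970000) = 0.995800
Series (vital relay and interlocking processor): 0.920000 × 0.780000 = 0.717600
Parallel (signal lamp driver, point machine, and [0.717600]): 1 − (1 − 0.940000)(1 − 0.900000)(1 − 0.717600) = 0.998306
Series ([0.995800] and [0.998306]): 0.995800 × 0.998306 = 0.9941

0.9941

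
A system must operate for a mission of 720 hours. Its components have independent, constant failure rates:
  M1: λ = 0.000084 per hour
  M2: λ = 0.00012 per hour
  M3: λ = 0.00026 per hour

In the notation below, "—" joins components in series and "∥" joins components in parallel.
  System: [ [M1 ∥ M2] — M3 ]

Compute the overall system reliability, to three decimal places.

R(M1) = exp(−0.000084 × 720) = 0.94131
R(M2) = exp(−0.00012 × 720) = 0.91723
R(M3) = exp(−0.00026 × 720) = 0.82928
Parallel (M1 and M2): 1 − (1 − 0.94131)(1 − 0.91723) = 0.99514
Series ([0.99514] and M3): 0.99514 × 0.82928 = 0.825

0.825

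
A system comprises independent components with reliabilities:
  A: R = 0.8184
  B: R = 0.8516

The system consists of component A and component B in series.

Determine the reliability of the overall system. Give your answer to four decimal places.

Series (A and B): 0.818400 × 0.851600 = 0.6969

0.6969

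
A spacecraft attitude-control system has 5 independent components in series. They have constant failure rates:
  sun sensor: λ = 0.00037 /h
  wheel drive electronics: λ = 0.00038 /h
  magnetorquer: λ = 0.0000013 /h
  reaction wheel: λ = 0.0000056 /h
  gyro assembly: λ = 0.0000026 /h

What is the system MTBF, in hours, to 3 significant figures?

Series of exponential components: λ_sys = Σ λ_i
λ_sys = 0.00037 + 0.00038 + 0.0000013 + 0.0000056 + 0.0000026 = 7.5950e-04 /h
MTBF = 1 / λ_sys = 1320 h

1320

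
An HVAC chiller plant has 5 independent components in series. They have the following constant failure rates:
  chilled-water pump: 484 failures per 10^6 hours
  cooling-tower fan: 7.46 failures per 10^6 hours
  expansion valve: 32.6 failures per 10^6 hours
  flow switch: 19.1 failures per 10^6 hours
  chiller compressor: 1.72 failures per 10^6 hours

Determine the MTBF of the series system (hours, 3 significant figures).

Series of exponential components: λ_sys = Σ λ_i
λ_sys = 0.000484 + 0.00000746 + 0.0000326 + 0.0000191 + 0.00000172 = 5.4488e-04 /h
MTBF = 1 / λ_sys = 1840 h

1840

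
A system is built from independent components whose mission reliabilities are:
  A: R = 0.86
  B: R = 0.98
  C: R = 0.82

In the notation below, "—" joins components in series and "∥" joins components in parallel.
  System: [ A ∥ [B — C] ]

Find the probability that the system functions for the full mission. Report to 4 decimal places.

0.9725

Series (B and C): 0.980000 × 0.820000 = 0.803600
Parallel (A and [0.803600]): 1 − (1 − 0.860000)(1 − 0.803600) = 0.9725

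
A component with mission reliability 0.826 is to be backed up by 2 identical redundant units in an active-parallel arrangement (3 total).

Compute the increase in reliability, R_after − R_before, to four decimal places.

R_before = 0.826
R_after = 1 − (1 − 0.826)^3 = 0.9947
ΔR = 0.9947 − 0.826 = 0.1687

0.1687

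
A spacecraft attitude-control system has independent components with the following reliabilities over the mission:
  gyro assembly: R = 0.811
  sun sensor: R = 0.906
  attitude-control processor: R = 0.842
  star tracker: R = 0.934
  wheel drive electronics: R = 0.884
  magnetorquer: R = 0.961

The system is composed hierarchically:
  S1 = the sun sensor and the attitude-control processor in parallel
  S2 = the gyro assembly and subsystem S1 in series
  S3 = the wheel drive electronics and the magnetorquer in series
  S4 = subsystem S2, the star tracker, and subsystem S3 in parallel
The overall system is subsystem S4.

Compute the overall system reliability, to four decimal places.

Parallel (sun sensor and attitude-control processor): 1 − (1 − 0.906000)(1 − 0.842000) = 0.985148
Series (gyro assembly and [0.985148]): 0.811000 × 0.985148 = 0.798955
Series (wheel drive electronics and magnetorquer): 0.884000 × 0.961000 = 0.849524
Parallel ([0.798955], star tracker, and [0.849524]): 1 − (1 − 0.798955)(1 − 0.934000)(1 − 0.849524) = 0.9980

0.9980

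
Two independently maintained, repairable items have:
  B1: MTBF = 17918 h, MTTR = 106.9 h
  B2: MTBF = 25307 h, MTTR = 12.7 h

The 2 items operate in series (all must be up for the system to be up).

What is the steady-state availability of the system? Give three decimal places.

A(B1) = MTBF/(MTBF+MTTR) = 17918/(17918+106.9) = 0.994069
A(B2) = MTBF/(MTBF+MTTR) = 25307/(25307+12.7) = 0.999498
Series availability: 0.994069 × 0.999498 = 0.994

0.994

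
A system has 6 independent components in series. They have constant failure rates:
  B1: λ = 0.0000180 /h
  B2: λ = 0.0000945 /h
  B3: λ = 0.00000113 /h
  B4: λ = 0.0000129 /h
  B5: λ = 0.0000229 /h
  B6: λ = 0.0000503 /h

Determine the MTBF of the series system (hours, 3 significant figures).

5010

Series of exponential components: λ_sys = Σ λ_i
λ_sys = 0.0000180 + 0.0000945 + 0.00000113 + 0.0000129 + 0.0000229 + 0.0000503 = 1.9973e-04 /h
MTBF = 1 / λ_sys = 5010 h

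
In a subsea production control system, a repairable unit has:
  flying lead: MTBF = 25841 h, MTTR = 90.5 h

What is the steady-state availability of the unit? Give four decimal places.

A(flying lead) = MTBF/(MTBF+MTTR) = 25841/(25841+90.5) = 0.9965

0.9965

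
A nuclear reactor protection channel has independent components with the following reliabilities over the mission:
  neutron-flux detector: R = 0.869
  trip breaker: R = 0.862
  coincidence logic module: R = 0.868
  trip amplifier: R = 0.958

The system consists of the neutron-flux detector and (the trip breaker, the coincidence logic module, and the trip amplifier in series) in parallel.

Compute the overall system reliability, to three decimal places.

Series (trip breaker, coincidence logic module, and trip amplifier): 0.86200 × 0.86800 × 0.95800 = 0.71679
Parallel (neutron-flux detector and [0.71679]): 1 − (1 − 0.86900)(1 − 0.71679) = 0.963

0.963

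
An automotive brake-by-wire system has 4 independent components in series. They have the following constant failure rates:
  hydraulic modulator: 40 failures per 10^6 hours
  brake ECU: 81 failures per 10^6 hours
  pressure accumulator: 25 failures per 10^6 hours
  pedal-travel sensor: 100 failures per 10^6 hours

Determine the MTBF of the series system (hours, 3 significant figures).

Series of exponential components: λ_sys = Σ λ_i
λ_sys = 0.000040 + 0.000081 + 0.000025 + 0.00010 = 2.4600e-04 /h
MTBF = 1 / λ_sys = 4070 h

4070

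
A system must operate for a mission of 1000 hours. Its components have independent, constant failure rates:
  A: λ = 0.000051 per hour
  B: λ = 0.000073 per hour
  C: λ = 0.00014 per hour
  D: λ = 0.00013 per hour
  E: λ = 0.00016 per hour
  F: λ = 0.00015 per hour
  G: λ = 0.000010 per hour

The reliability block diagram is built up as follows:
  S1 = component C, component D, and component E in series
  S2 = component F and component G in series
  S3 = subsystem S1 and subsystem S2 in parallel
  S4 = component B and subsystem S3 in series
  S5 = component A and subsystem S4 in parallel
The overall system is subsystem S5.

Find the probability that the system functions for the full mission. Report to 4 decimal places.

R(A) = exp(−0.000051 × 1000) = 0.950279
R(B) = exp(−0.000073 × 1000) = 0.929601
R(C) = exp(−0.00014 × 1000) = 0.869358
R(D) = exp(−0.00013 × 1000) = 0.878095
R(E) = exp(−0.00016 × 1000) = 0.852144
R(F) = exp(−0.00015 × 1000) = 0.860708
R(G) = exp(−0.000010 × 1000) = 0.990050
Series (C, D, and E): 0.869358 × 0.878095 × 0.852144 = 0.650509
Series (F and G): 0.860708 × 0.990050 = 0.852144
Parallel ([0.650509] and [0.852144]): 1 − (1 − 0.650509)(1 − 0.852144) = 0.948326
Series (B and [0.948326]): 0.929601 × 0.948326 = 0.881565
Parallel (A and [0.881565]): 1 − (1 − 0.950279)(1 − 0.881565) = 0.9941

0.9941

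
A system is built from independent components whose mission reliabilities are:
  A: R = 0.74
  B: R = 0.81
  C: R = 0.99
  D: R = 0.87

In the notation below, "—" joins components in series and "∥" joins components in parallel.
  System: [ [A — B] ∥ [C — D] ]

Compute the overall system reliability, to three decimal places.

Series (A and B): 0.74000 × 0.81000 = 0.59940
Series (C and D): 0.99000 × 0.87000 = 0.86130
Parallel ([0.59940] and [0.86130]): 1 − (1 − 0.59940)(1 − 0.86130) = 0.944

0.944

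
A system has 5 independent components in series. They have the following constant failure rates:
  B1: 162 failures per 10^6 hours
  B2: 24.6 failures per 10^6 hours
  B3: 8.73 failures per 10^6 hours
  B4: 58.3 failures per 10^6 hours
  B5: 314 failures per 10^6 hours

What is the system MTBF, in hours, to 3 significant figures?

Series of exponential components: λ_sys = Σ λ_i
λ_sys = 0.000162 + 0.0000246 + 0.00000873 + 0.0000583 + 0.000314 = 5.6763e-04 /h
MTBF = 1 / λ_sys = 1760 h

1760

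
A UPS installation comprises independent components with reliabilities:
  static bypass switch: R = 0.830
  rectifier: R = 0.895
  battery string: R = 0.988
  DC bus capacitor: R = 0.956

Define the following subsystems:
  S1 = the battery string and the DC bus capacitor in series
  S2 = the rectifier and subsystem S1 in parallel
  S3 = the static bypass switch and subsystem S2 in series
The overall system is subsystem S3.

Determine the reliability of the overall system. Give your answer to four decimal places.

0.8252

Series (battery string and DC bus capacitor): 0.988000 × 0.956000 = 0.944528
Parallel (rectifier and [0.944528]): 1 − (1 − 0.895000)(1 − 0.944528) = 0.994175
Series (static bypass switch and [0.994175]): 0.830000 × 0.994175 = 0.8252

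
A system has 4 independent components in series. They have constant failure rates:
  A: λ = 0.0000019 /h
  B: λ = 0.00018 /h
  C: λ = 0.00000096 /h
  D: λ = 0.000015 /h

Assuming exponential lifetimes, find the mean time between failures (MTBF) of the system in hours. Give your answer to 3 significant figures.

5050

Series of exponential components: λ_sys = Σ λ_i
λ_sys = 0.0000019 + 0.00018 + 0.00000096 + 0.000015 = 1.9786e-04 /h
MTBF = 1 / λ_sys = 5050 h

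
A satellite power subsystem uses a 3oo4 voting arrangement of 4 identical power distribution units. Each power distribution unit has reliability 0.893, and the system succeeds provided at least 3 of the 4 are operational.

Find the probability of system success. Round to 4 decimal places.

R = Σ_{i=3}^{4} C(4,i) p^i (1−p)^{4−i} with p = 0.893
C(4,3)·0.893^3·0.107^1 = 0.304788
C(4,4)·0.893^4·0.107^0 = 0.635925
Sum = 0.9407

0.9407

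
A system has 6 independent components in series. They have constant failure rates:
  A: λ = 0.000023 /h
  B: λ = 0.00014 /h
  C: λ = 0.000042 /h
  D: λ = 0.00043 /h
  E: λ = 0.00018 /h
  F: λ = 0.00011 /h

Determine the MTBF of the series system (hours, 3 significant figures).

1080

Series of exponential components: λ_sys = Σ λ_i
λ_sys = 0.000023 + 0.00014 + 0.000042 + 0.00043 + 0.00018 + 0.00011 = 9.2500e-04 /h
MTBF = 1 / λ_sys = 1080 h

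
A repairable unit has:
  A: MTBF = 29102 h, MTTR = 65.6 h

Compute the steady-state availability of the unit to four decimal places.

0.9978

A(A) = MTBF/(MTBF+MTTR) = 29102/(29102+65.6) = 0.9978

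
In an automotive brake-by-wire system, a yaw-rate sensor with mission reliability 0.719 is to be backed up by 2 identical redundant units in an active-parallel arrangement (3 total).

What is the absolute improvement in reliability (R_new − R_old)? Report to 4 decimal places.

R_before = 0.719
R_after = 1 − (1 − 0.719)^3 = 0.9778
ΔR = 0.9778 − 0.719 = 0.2588

0.2588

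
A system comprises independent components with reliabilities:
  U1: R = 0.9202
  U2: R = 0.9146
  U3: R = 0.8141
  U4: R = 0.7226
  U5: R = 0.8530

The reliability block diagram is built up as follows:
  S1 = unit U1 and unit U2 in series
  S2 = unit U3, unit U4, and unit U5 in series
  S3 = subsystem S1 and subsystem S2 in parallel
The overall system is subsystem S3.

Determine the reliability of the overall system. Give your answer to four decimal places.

Series (U1 and U2): 0.920200 × 0.914600 = 0.841615
Series (U3, U4, and U5): 0.814100 × 0.722600 × 0.853000 = 0.501793
Parallel ([0.841615] and [0.501793]): 1 − (1 − 0.841615)(1 − 0.501793) = 0.9211

0.9211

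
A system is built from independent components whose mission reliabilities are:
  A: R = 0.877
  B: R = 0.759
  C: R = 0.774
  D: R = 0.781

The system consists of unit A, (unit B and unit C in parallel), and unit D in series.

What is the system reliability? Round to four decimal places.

0.6476

Parallel (B and C): 1 − (1 − 0.759000)(1 − 0.774000) = 0.945534
Series (A, [0.945534], and D): 0.877000 × 0.945534 × 0.781000 = 0.6476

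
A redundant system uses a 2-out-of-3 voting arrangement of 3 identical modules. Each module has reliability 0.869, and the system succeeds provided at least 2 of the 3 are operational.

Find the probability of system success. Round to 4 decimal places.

0.9530

R = Σ_{i=2}^{3} C(3,i) p^i (1−p)^{3−i} with p = 0.869
C(3,2)·0.869^2·0.131^1 = 0.296778
C(3,3)·0.869^3·0.131^0 = 0.656235
Sum = 0.9530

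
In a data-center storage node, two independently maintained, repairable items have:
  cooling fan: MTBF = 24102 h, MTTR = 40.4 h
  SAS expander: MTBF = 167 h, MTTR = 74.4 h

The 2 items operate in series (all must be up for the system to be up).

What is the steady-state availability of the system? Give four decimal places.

A(cooling fan) = MTBF/(MTBF+MTTR) = 24102/(24102+40.4) = 0.998327
A(SAS expander) = MTBF/(MTBF+MTTR) = 167/(167+74.4) = 0.691798
Series availability: 0.998327 × 0.691798 = 0.6906

0.6906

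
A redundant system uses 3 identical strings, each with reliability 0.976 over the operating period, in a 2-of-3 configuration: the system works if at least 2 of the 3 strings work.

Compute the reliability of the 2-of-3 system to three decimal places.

R = Σ_{i=2}^{3} C(3,i) p^i (1−p)^{3−i} with p = 0.976
C(3,2)·0.976^2·0.024^1 = 0.06859
C(3,3)·0.976^3·0.024^0 = 0.92971
Sum = 0.998

0.998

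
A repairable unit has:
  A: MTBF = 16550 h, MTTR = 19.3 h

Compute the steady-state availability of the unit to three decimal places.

A(A) = MTBF/(MTBF+MTTR) = 16550/(16550+19.3) = 0.999

0.999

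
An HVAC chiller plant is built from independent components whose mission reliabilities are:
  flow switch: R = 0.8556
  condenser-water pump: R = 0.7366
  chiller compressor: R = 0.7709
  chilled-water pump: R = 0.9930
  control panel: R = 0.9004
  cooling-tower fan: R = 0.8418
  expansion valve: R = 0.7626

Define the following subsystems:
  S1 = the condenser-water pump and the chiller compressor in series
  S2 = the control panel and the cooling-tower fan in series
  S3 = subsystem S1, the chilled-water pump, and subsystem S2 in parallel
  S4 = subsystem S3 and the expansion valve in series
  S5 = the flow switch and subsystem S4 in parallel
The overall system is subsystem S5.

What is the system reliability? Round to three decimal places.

Series (condenser-water pump and chiller compressor): 0.73660 × 0.77090 = 0.56784
Series (control panel and cooling-tower fan): 0.90040 × 0.84180 = 0.75796
Parallel ([0.56784], chilled-water pump, and [0.75796]): 1 − (1 − 0.56784)(1 − 0.99300)(1 − 0.75796) = 0.99927
Series ([0.99927] and expansion valve): 0.99927 × 0.76260 = 0.76204
Parallel (flow switch and [0.76204]): 1 − (1 − 0.85560)(1 − 0.76204) = 0.966

0.966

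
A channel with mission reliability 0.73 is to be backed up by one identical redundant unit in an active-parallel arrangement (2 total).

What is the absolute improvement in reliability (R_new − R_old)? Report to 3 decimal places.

0.197

R_before = 0.73
R_after = 1 − (1 − 0.73)^2 = 0.927
ΔR = 0.927 − 0.73 = 0.197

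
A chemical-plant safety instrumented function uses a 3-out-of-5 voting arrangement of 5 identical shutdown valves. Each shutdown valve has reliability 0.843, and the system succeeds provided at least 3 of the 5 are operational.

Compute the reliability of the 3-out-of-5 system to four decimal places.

R = Σ_{i=3}^{5} C(5,i) p^i (1−p)^{5−i} with p = 0.843
C(5,3)·0.843^3·0.157^2 = 0.147667
C(5,4)·0.843^4·0.157^1 = 0.396442
C(5,5)·0.843^5·0.157^0 = 0.425734
Sum = 0.9698

0.9698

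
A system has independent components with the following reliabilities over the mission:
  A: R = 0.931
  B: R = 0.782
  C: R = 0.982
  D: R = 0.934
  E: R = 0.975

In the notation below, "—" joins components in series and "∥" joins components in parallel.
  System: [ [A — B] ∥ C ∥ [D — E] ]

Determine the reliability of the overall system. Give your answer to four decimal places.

0.9996

Series (A and B): 0.931000 × 0.782000 = 0.728042
Series (D and E): 0.934000 × 0.975000 = 0.910650
Parallel ([0.728042], C, and [0.910650]): 1 − (1 − 0.728042)(1 − 0.982000)(1 − 0.910650) = 0.9996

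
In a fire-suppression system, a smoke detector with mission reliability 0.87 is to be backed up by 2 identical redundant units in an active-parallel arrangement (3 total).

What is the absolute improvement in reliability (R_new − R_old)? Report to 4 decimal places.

R_before = 0.87
R_after = 1 − (1 − 0.87)^3 = 0.9978
ΔR = 0.9978 − 0.87 = 0.1278

0.1278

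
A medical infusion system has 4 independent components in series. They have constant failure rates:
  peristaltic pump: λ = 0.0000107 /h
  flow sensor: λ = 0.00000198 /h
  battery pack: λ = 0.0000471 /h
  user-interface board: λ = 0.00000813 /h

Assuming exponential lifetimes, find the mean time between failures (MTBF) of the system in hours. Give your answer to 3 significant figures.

Series of exponential components: λ_sys = Σ λ_i
λ_sys = 0.0000107 + 0.00000198 + 0.0000471 + 0.00000813 = 6.7910e-05 /h
MTBF = 1 / λ_sys = 14700 h

14700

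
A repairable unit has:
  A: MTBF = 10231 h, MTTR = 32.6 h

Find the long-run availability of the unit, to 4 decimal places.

0.9968

A(A) = MTBF/(MTBF+MTTR) = 10231/(10231+32.6) = 0.9968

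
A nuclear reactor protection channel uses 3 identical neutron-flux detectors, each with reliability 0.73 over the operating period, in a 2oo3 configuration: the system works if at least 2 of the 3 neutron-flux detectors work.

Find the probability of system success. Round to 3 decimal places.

0.821

R = Σ_{i=2}^{3} C(3,i) p^i (1−p)^{3−i} with p = 0.73
C(3,2)·0.73^2·0.27^1 = 0.43165
C(3,3)·0.73^3·0.27^0 = 0.38902
Sum = 0.821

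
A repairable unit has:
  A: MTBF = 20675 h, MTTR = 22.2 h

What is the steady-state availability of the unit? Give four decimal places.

A(A) = MTBF/(MTBF+MTTR) = 20675/(20675+22.2) = 0.9989

0.9989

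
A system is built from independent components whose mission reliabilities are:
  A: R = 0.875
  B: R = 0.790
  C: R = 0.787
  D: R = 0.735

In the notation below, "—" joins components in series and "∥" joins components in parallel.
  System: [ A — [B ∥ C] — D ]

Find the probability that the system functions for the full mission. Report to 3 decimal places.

0.614

Parallel (B and C): 1 − (1 − 0.79000)(1 − 0.78700) = 0.95527
Series (A, [0.95527], and D): 0.87500 × 0.95527 × 0.73500 = 0.614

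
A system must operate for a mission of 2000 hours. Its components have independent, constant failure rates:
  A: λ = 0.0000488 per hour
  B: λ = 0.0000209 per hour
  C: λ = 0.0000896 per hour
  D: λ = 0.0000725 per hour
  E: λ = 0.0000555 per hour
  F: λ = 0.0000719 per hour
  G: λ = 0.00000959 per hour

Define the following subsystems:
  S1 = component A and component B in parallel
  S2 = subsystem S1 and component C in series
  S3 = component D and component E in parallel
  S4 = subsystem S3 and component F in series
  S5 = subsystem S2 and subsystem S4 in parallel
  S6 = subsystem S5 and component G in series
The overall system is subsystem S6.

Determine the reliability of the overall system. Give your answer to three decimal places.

R(A) = exp(−0.0000488 × 2000) = 0.90701
R(B) = exp(−0.0000209 × 2000) = 0.95906
R(C) = exp(−0.0000896 × 2000) = 0.83594
R(D) = exp(−0.0000725 × 2000) = 0.86502
R(E) = exp(−0.0000555 × 2000) = 0.89494
R(F) = exp(−0.0000719 × 2000) = 0.86606
R(G) = exp(−0.00000959 × 2000) = 0.98100
Parallel (A and B): 1 − (1 − 0.90701)(1 − 0.95906) = 0.99619
Series ([0.99619] and C): 0.99619 × 0.83594 = 0.83276
Parallel (D and E): 1 − (1 − 0.86502)(1 − 0.89494) = 0.98582
Series ([0.98582] and F): 0.98582 × 0.86606 = 0.85378
Parallel ([0.83276] and [0.85378]): 1 − (1 − 0.83276)(1 − 0.85378) = 0.97555
Series ([0.97555] and G): 0.97555 × 0.98100 = 0.957

0.957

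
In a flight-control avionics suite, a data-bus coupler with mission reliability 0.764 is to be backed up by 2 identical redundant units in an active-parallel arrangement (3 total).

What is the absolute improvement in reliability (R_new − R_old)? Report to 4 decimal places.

0.2229

R_before = 0.764
R_after = 1 − (1 − 0.764)^3 = 0.9869
ΔR = 0.9869 − 0.764 = 0.2229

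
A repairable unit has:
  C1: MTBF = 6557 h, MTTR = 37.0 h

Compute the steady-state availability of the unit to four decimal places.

0.9944

A(C1) = MTBF/(MTBF+MTTR) = 6557/(6557+37.0) = 0.9944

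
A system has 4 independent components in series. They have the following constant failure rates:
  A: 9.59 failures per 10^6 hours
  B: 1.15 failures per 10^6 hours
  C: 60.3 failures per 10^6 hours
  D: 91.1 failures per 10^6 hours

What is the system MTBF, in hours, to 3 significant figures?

6170

Series of exponential components: λ_sys = Σ λ_i
λ_sys = 0.00000959 + 0.00000115 + 0.0000603 + 0.0000911 = 1.6214e-04 /h
MTBF = 1 / λ_sys = 6170 h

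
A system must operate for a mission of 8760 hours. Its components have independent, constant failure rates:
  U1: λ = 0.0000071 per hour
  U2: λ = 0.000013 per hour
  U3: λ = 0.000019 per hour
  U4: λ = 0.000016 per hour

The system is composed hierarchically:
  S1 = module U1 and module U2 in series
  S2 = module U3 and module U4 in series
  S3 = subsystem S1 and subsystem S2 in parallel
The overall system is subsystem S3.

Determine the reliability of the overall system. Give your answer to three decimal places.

R(U1) = exp(−0.0000071 × 8760) = 0.93970
R(U2) = exp(−0.000013 × 8760) = 0.89237
R(U3) = exp(−0.000019 × 8760) = 0.84667
R(U4) = exp(−0.000016 × 8760) = 0.86922
Series (U1 and U2): 0.93970 × 0.89237 = 0.83856
Series (U3 and U4): 0.84667 × 0.86922 = 0.73594
Parallel ([0.83856] and [0.73594]): 1 − (1 − 0.83856)(1 − 0.73594) = 0.957

0.957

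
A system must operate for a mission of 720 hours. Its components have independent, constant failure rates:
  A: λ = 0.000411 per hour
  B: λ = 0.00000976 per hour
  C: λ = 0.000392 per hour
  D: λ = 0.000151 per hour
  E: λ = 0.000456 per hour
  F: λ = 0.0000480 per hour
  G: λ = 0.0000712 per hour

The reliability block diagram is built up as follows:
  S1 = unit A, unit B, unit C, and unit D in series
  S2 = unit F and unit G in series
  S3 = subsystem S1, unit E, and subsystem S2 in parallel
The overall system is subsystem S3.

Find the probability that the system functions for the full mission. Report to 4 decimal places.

0.9885

R(A) = exp(−0.000411 × 720) = 0.743847
R(B) = exp(−0.00000976 × 720) = 0.992997
R(C) = exp(−0.000392 × 720) = 0.754093
R(D) = exp(−0.000151 × 720) = 0.896982
R(E) = exp(−0.000456 × 720) = 0.720133
R(F) = exp(−0.0000480 × 720) = 0.966030
R(G) = exp(−0.0000712 × 720) = 0.950028
Series (A, B, C, and D): 0.743847 × 0.992997 × 0.754093 × 0.896982 = 0.499620
Series (F and G): 0.966030 × 0.950028 = 0.917756
Parallel ([0.499620], E, and [0.917756]): 1 − (1 − 0.499620)(1 − 0.720133)(1 − 0.917756) = 0.9885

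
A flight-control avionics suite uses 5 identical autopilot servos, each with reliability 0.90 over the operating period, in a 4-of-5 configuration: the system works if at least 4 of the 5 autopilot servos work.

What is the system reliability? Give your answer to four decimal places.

0.9185

R = Σ_{i=4}^{5} C(5,i) p^i (1−p)^{5−i} with p = 0.90
C(5,4)·0.90^4·0.10^1 = 0.328050
C(5,5)·0.90^5·0.10^0 = 0.590490
Sum = 0.9185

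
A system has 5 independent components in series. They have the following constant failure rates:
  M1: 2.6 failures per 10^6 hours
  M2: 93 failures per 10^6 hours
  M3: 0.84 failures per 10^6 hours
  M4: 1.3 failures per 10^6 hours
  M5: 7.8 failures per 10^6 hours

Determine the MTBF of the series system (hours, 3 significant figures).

Series of exponential components: λ_sys = Σ λ_i
λ_sys = 0.0000026 + 0.000093 + 0.00000084 + 0.0000013 + 0.0000078 = 1.0554e-04 /h
MTBF = 1 / λ_sys = 9480 h

9480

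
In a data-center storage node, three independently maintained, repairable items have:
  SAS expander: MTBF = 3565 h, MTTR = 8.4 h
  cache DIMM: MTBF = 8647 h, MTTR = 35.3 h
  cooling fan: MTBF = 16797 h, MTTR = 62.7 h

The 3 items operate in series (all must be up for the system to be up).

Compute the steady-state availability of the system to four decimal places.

A(SAS expander) = MTBF/(MTBF+MTTR) = 3565/(3565+8.4) = 0.997649
A(cache DIMM) = MTBF/(MTBF+MTTR) = 8647/(8647+35.3) = 0.995934
A(cooling fan) = MTBF/(MTBF+MTTR) = 16797/(16797+62.7) = 0.996281
Series availability: 0.997649 × 0.995934 × 0.996281 = 0.9899

0.9899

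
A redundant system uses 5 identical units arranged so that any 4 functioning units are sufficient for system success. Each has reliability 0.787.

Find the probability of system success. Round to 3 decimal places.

R = Σ_{i=4}^{5} C(5,i) p^i (1−p)^{5−i} with p = 0.787
C(5,4)·0.787^4·0.213^1 = 0.40855
C(5,5)·0.787^5·0.213^0 = 0.30191
Sum = 0.710

0.710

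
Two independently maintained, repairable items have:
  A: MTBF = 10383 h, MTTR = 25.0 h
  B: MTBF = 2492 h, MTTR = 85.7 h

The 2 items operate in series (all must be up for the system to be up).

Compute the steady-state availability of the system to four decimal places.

A(A) = MTBF/(MTBF+MTTR) = 10383/(10383+25.0) = 0.997598
A(B) = MTBF/(MTBF+MTTR) = 2492/(2492+85.7) = 0.966753
Series availability: 0.997598 × 0.966753 = 0.9644

0.9644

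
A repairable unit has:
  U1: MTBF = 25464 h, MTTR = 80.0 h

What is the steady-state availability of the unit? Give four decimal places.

0.9969

A(U1) = MTBF/(MTBF+MTTR) = 25464/(25464+80.0) = 0.9969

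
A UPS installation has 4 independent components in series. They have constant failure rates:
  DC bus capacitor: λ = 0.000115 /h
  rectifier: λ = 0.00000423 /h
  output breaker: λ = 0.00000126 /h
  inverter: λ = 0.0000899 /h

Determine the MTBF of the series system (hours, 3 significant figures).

4750

Series of exponential components: λ_sys = Σ λ_i
λ_sys = 0.000115 + 0.00000423 + 0.00000126 + 0.0000899 = 2.1039e-04 /h
MTBF = 1 / λ_sys = 4750 h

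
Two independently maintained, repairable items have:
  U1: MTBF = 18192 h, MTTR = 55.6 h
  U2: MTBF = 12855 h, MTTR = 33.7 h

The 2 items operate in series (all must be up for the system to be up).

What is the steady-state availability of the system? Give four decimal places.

0.9943

A(U1) = MTBF/(MTBF+MTTR) = 18192/(18192+55.6) = 0.996953
A(U2) = MTBF/(MTBF+MTTR) = 12855/(12855+33.7) = 0.997385
Series availability: 0.996953 × 0.997385 = 0.9943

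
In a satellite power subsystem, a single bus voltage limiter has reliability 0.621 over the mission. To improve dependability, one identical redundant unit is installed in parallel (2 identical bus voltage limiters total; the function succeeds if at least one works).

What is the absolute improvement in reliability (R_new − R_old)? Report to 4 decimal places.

R_before = 0.621
R_after = 1 − (1 − 0.621)^2 = 0.8564
ΔR = 0.8564 − 0.621 = 0.2354

0.2354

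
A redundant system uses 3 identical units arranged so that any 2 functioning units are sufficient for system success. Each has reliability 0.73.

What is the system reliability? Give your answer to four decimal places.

R = Σ_{i=2}^{3} C(3,i) p^i (1−p)^{3−i} with p = 0.73
C(3,2)·0.73^2·0.27^1 = 0.431649
C(3,3)·0.73^3·0.27^0 = 0.389017
Sum = 0.8207

0.8207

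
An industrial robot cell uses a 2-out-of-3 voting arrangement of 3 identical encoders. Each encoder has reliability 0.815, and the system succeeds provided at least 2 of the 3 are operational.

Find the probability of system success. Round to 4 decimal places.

R = Σ_{i=2}^{3} C(3,i) p^i (1−p)^{3−i} with p = 0.815
C(3,2)·0.815^2·0.185^1 = 0.368645
C(3,3)·0.815^3·0.185^0 = 0.541343
Sum = 0.9100

0.9100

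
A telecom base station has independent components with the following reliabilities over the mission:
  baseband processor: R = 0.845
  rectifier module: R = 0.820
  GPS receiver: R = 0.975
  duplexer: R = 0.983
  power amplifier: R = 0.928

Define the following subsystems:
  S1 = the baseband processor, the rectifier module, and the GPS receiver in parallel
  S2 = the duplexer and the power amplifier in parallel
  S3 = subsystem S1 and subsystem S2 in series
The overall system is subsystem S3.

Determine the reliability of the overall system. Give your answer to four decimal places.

Parallel (baseband processor, rectifier module, and GPS receiver): 1 − (1 − 0.845000)(1 − 0.820000)(1 − 0.975000) = 0.999303
Parallel (duplexer and power amplifier): 1 − (1 − 0.983000)(1 − 0.928000) = 0.998776
Series ([0.999303] and [0.998776]): 0.999303 × 0.998776 = 0.9981

0.9981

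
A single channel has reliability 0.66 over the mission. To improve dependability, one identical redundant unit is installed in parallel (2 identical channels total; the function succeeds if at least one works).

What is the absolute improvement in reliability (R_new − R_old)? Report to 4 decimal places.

0.2244

R_before = 0.66
R_after = 1 − (1 − 0.66)^2 = 0.8844
ΔR = 0.8844 − 0.66 = 0.2244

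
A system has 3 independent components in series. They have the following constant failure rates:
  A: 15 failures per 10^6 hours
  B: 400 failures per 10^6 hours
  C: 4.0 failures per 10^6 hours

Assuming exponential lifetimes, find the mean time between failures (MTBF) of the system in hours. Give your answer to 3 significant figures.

2390

Series of exponential components: λ_sys = Σ λ_i
λ_sys = 0.000015 + 0.00040 + 0.0000040 = 4.1900e-04 /h
MTBF = 1 / λ_sys = 2390 h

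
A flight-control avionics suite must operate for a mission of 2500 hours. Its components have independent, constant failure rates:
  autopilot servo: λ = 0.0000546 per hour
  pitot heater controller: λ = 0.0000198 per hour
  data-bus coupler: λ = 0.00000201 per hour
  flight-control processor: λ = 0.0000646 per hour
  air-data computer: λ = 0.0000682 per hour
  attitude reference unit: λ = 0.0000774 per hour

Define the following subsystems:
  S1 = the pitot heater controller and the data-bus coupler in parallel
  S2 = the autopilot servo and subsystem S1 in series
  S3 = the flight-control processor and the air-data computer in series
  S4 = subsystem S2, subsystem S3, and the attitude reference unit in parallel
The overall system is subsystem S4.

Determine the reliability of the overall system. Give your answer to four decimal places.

R(autopilot servo) = exp(−0.0000546 × 2500) = 0.872406
R(pitot heater controller) = exp(−0.0000198 × 2500) = 0.951705
R(data-bus coupler) = exp(−0.00000201 × 2500) = 0.994988
R(flight-control processor) = exp(−0.0000646 × 2500) = 0.850867
R(air-data computer) = exp(−0.0000682 × 2500) = 0.843243
R(attitude reference unit) = exp(−0.0000774 × 2500) = 0.824070
Parallel (pitot heater controller and data-bus coupler): 1 − (1 − 0.951705)(1 − 0.994988) = 0.999758
Series (autopilot servo and [0.999758]): 0.872406 × 0.999758 = 0.872195
Series (flight-control processor and air-data computer): 0.850867 × 0.843243 = 0.717488
Parallel ([0.872195], [0.717488], and attitude reference unit): 1 − (1 − 0.872195)(1 − 0.717488)(1 − 0.824070) = 0.9936

0.9936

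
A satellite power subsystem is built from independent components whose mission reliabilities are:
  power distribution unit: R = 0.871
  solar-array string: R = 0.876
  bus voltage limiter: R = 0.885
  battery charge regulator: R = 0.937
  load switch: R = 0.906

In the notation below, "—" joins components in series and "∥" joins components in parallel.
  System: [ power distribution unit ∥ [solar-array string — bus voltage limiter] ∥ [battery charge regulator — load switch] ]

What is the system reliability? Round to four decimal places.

0.9956

Series (solar-array string and bus voltage limiter): 0.876000 × 0.885000 = 0.775260
Series (battery charge regulator and load switch): 0.937000 × 0.906000 = 0.848922
Parallel (power distribution unit, [0.775260], and [0.848922]): 1 − (1 − 0.871000)(1 − 0.775260)(1 − 0.848922) = 0.9956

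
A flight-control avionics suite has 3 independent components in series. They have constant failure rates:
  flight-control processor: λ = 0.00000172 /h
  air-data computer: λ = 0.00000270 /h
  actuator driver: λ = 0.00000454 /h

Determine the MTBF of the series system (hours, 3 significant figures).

112000

Series of exponential components: λ_sys = Σ λ_i
λ_sys = 0.00000172 + 0.00000270 + 0.00000454 = 8.9600e-06 /h
MTBF = 1 / λ_sys = 112000 h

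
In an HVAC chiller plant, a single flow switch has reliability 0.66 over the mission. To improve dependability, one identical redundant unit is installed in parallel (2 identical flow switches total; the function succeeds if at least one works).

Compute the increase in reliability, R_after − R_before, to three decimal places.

R_before = 0.66
R_after = 1 − (1 − 0.66)^2 = 0.884
ΔR = 0.884 − 0.66 = 0.224

0.224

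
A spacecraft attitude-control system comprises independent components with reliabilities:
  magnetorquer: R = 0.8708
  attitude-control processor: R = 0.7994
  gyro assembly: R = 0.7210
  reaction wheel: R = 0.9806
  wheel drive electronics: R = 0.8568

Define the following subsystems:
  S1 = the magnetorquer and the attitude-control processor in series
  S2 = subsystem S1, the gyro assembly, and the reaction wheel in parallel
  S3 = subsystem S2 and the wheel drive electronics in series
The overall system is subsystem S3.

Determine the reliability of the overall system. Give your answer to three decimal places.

0.855

Series (magnetorquer and attitude-control processor): 0.87080 × 0.79940 = 0.69612
Parallel ([0.69612], gyro assembly, and reaction wheel): 1 − (1 − 0.69612)(1 − 0.72100)(1 − 0.98060) = 0.99836
Series ([0.99836] and wheel drive electronics): 0.99836 × 0.85680 = 0.855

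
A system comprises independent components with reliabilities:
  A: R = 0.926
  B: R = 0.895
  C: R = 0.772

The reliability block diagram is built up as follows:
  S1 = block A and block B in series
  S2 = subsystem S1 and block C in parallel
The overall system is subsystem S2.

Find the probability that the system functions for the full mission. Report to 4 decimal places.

Series (A and B): 0.926000 × 0.895000 = 0.828770
Parallel ([0.828770] and C): 1 − (1 − 0.828770)(1 − 0.772000) = 0.9610

0.9610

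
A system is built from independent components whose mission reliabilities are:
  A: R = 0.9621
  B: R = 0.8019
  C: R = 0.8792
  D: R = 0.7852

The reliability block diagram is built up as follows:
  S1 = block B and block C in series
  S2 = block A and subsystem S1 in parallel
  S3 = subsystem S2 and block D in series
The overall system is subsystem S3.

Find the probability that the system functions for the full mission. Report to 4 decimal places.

0.7764

Series (B and C): 0.801900 × 0.879200 = 0.705030
Parallel (A and [0.705030]): 1 − (1 − 0.962100)(1 − 0.705030) = 0.988821
Series ([0.988821] and D): 0.988821 × 0.785200 = 0.7764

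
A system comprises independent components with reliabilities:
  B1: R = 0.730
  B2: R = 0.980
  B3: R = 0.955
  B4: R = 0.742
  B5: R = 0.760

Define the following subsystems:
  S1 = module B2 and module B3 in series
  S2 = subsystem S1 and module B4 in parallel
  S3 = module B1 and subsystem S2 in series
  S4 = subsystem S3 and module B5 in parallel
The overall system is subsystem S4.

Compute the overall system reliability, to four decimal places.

0.9323

Series (B2 and B3): 0.980000 × 0.955000 = 0.935900
Parallel ([0.935900] and B4): 1 − (1 − 0.935900)(1 − 0.742000) = 0.983462
Series (B1 and [0.983462]): 0.730000 × 0.983462 = 0.717927
Parallel ([0.717927] and B5): 1 − (1 − 0.717927)(1 − 0.760000) = 0.9323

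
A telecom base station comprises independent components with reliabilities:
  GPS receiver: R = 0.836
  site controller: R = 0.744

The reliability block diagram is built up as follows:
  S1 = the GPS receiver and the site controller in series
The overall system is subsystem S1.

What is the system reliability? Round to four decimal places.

Series (GPS receiver and site controller): 0.836000 × 0.744000 = 0.6220

0.6220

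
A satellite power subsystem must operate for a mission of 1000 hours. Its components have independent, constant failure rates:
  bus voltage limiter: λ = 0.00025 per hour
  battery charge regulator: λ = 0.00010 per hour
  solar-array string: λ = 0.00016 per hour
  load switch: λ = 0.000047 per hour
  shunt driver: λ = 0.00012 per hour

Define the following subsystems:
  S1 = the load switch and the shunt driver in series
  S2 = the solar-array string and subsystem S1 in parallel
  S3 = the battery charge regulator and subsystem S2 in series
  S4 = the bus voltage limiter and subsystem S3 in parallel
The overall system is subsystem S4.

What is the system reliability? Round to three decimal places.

0.974

R(bus voltage limiter) = exp(−0.00025 × 1000) = 0.77880
R(battery charge regulator) = exp(−0.00010 × 1000) = 0.90484
R(solar-array string) = exp(−0.00016 × 1000) = 0.85214
R(load switch) = exp(−0.000047 × 1000) = 0.95409
R(shunt driver) = exp(−0.00012 × 1000) = 0.88692
Series (load switch and shunt driver): 0.95409 × 0.88692 = 0.84620
Parallel (solar-array string and [0.84620]): 1 − (1 − 0.85214)(1 − 0.84620) = 0.97726
Series (battery charge regulator and [0.97726]): 0.90484 × 0.97726 = 0.88426
Parallel (bus voltage limiter and [0.88426]): 1 − (1 − 0.77880)(1 − 0.88426) = 0.974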